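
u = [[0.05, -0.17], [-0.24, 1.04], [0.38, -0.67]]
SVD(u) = [[0.13, -0.04], [-0.81, 0.58], [0.57, 0.82]] @ diag([1.3158791788733395, 0.1798943762534738]) @ [[0.32, -0.95], [0.95, 0.32]]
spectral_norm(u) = 1.32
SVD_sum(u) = [[0.06, -0.17],[-0.34, 1.01],[0.24, -0.72]] + [[-0.01, -0.0], [0.10, 0.03], [0.14, 0.05]]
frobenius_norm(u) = 1.33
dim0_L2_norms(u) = [0.45, 1.25]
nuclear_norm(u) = 1.50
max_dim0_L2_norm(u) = 1.25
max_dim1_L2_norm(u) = 1.07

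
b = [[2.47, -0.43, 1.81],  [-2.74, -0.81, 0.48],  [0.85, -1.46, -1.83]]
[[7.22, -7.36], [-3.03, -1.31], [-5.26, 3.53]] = b@[[1.23,  -0.45], [1.10,  1.27], [2.57,  -3.15]]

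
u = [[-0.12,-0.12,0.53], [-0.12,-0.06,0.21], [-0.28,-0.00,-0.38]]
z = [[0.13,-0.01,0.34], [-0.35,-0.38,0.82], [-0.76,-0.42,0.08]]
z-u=[[0.25, 0.11, -0.19], [-0.23, -0.32, 0.61], [-0.48, -0.42, 0.46]]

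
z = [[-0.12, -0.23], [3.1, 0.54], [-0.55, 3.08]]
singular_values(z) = [3.15, 3.14]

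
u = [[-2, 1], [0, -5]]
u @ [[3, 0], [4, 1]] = [[-2, 1], [-20, -5]]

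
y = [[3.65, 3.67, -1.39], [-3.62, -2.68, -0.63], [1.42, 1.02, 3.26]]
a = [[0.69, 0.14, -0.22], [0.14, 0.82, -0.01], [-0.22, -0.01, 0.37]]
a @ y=[[1.7,  1.93,  -1.76],[-2.47,  -1.69,  -0.74],[-0.24,  -0.40,  1.52]]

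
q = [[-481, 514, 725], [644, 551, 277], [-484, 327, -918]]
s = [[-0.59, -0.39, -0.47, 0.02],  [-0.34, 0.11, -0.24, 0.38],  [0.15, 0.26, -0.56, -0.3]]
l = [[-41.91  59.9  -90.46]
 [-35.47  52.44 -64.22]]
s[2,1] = 0.26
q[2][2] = -918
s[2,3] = -0.299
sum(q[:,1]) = 1392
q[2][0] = -484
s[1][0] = -0.345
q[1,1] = 551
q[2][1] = 327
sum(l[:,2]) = -154.68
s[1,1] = 0.109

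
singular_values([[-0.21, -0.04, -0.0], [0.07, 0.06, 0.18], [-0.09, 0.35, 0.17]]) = [0.42, 0.24, 0.12]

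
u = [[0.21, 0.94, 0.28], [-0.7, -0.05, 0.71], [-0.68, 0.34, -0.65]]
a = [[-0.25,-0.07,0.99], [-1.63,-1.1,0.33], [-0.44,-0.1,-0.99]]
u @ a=[[-1.71, -1.08, 0.24], [-0.06, 0.03, -1.41], [-0.10, -0.26, 0.08]]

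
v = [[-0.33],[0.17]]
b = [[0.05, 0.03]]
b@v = [[-0.01]]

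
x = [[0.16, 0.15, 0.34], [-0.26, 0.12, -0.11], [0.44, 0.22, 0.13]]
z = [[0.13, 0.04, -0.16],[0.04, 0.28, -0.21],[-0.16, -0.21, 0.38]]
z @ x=[[-0.06, -0.01, 0.02], [-0.16, -0.01, -0.04], [0.2, 0.03, 0.02]]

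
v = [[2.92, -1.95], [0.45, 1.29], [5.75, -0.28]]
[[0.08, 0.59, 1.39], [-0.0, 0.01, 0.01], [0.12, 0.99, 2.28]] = v@[[0.02, 0.17, 0.39], [-0.01, -0.05, -0.13]]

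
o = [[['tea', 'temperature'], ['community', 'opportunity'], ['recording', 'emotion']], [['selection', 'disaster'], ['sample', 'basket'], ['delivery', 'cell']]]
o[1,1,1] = 'basket'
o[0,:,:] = [['tea', 'temperature'], ['community', 'opportunity'], ['recording', 'emotion']]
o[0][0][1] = 'temperature'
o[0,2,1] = 'emotion'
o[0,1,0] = 'community'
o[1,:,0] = ['selection', 'sample', 'delivery']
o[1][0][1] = 'disaster'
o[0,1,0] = 'community'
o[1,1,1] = 'basket'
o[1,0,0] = 'selection'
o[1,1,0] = 'sample'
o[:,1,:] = [['community', 'opportunity'], ['sample', 'basket']]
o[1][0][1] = 'disaster'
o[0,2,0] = 'recording'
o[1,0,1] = 'disaster'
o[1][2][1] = 'cell'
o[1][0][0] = 'selection'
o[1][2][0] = 'delivery'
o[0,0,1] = 'temperature'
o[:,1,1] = ['opportunity', 'basket']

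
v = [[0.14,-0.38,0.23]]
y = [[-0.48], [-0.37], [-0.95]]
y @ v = [[-0.07, 0.18, -0.11], [-0.05, 0.14, -0.09], [-0.13, 0.36, -0.22]]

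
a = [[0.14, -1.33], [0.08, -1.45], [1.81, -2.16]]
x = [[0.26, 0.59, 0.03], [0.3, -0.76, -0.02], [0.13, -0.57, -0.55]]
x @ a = [[0.14, -1.27], [-0.06, 0.75], [-1.02, 1.84]]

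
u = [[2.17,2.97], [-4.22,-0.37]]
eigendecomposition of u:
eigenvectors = [[-0.23-0.60j, (-0.23+0.6j)], [0.77+0.00j, 0.77-0.00j]]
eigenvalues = [(0.9+3.3j), (0.9-3.3j)]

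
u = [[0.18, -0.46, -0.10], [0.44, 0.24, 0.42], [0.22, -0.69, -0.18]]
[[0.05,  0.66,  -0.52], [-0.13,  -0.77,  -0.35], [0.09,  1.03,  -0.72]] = u @ [[-0.18, -0.46, -1.52],  [-0.18, -1.52, 0.42],  [-0.03, -0.48, 0.52]]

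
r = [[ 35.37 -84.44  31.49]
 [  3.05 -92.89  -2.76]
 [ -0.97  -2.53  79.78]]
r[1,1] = -92.89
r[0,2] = 31.49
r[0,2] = 31.49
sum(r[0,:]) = -17.580000000000002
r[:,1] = [-84.44, -92.89, -2.53]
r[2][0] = -0.97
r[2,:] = [-0.97, -2.53, 79.78]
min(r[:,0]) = -0.97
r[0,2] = 31.49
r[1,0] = 3.05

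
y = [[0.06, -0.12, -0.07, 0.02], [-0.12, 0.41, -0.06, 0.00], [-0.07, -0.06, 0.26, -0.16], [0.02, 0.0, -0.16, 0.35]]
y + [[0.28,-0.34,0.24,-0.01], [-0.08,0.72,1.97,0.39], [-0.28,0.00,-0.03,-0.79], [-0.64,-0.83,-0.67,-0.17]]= [[0.34, -0.46, 0.17, 0.01], [-0.2, 1.13, 1.91, 0.39], [-0.35, -0.06, 0.23, -0.95], [-0.62, -0.83, -0.83, 0.18]]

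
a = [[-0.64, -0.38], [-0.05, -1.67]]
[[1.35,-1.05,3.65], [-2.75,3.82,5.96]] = a @[[-3.15, 3.05, -3.65],[1.74, -2.38, -3.46]]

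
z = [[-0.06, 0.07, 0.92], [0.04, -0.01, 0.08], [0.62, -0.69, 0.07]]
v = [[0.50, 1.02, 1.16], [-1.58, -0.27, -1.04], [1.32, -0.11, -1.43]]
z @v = [[1.07,-0.18,-1.46],[0.14,0.03,-0.06],[1.49,0.81,1.34]]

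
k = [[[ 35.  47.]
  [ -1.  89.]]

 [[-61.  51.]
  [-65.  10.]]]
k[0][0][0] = 35.0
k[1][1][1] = 10.0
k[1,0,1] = 51.0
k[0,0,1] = 47.0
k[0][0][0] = 35.0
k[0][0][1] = 47.0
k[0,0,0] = 35.0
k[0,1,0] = -1.0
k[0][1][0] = -1.0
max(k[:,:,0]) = 35.0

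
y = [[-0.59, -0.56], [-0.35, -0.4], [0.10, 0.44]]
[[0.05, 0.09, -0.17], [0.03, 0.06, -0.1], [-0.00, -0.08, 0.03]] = y @ [[-0.1, 0.02, 0.28], [0.02, -0.18, 0.01]]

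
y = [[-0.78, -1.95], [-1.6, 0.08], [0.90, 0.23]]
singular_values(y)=[2.35, 1.52]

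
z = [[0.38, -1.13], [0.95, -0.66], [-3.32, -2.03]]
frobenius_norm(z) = 4.23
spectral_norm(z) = 3.93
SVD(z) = [[0.06,-0.74], [-0.12,-0.67], [0.99,-0.04]] @ diag([3.928570023581432, 1.5713171448874943]) @ [[-0.86,  -0.51],[-0.51,  0.86]]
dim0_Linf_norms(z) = [3.32, 2.03]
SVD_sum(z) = [[-0.21, -0.13], [0.41, 0.25], [-3.35, -1.98]] + [[0.59, -1.0],[0.54, -0.91],[0.03, -0.05]]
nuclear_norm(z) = 5.50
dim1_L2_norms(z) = [1.19, 1.16, 3.89]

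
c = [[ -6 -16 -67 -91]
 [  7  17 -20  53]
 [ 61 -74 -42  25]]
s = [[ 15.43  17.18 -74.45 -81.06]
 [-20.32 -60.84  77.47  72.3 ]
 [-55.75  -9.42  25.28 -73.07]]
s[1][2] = 77.47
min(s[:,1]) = -60.84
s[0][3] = -81.06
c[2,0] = 61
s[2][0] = -55.75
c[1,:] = [7, 17, -20, 53]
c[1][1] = 17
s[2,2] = 25.28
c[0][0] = -6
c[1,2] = -20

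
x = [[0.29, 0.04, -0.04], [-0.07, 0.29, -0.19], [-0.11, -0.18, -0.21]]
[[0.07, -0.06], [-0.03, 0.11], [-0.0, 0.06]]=x @ [[0.25,-0.25], [-0.07,0.15], [-0.05,-0.27]]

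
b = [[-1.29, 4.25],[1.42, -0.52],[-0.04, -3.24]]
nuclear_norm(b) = 7.01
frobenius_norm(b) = 5.70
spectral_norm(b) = 5.50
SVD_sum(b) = [[-0.99, 4.32], [0.18, -0.80], [0.7, -3.07]] + [[-0.30, -0.07], [1.24, 0.28], [-0.74, -0.17]]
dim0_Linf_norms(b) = [1.42, 4.25]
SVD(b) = [[-0.81, 0.2],[0.15, -0.84],[0.57, 0.51]] @ diag([5.498019294736412, 1.5114178226771497]) @ [[0.22,-0.97], [-0.97,-0.22]]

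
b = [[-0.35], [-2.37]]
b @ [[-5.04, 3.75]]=[[1.76, -1.31], [11.94, -8.89]]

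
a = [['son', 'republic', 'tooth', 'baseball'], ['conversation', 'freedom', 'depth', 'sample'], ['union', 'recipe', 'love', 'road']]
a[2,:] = ['union', 'recipe', 'love', 'road']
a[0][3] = 'baseball'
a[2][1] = 'recipe'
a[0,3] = 'baseball'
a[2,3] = 'road'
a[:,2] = ['tooth', 'depth', 'love']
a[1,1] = 'freedom'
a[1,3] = 'sample'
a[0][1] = 'republic'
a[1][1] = 'freedom'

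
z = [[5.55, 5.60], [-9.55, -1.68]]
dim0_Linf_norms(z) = [9.55, 5.6]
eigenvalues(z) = [(1.93+6.36j), (1.93-6.36j)]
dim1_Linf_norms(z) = [5.6, 9.55]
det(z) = 44.16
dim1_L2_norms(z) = [7.88, 9.7]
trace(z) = 3.87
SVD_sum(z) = [[6.72, 2.92],[-8.64, -3.76]] + [[-1.17, 2.68], [-0.91, 2.08]]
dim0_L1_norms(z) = [15.1, 7.28]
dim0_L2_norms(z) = [11.05, 5.85]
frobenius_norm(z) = 12.50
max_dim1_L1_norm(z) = 11.23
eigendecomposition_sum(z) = [[(2.78+2.63j), 2.80-0.85j],[(-4.78+1.45j), (-0.84+3.73j)]] + [[2.78-2.63j, (2.8+0.85j)], [-4.78-1.45j, (-0.84-3.73j)]]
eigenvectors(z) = [[(-0.3-0.53j), (-0.3+0.53j)], [(0.79+0j), (0.79-0j)]]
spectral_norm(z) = 11.94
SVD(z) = [[-0.61, 0.79], [0.79, 0.61]] @ diag([11.93756469385359, 3.69891189136215]) @ [[-0.92, -0.4],[-0.40, 0.92]]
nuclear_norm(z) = 15.64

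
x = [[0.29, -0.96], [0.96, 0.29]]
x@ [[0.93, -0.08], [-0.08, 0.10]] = [[0.35, -0.12], [0.87, -0.05]]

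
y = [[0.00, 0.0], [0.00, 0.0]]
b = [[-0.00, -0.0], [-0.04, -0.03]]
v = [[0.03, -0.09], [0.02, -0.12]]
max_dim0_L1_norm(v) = 0.21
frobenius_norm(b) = 0.05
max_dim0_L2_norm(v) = 0.15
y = v @ b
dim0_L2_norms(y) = [0.0, 0.0]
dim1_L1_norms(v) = [0.12, 0.14]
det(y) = 0.00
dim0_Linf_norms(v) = [0.03, 0.12]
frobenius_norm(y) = 0.00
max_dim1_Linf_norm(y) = 0.0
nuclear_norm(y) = 0.00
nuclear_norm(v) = 0.17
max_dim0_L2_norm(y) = 0.0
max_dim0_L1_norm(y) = 0.0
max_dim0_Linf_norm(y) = 0.0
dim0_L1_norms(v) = [0.05, 0.21]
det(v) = -0.00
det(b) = 0.00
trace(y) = 0.00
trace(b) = -0.03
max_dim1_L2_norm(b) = 0.05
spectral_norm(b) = 0.05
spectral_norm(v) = 0.15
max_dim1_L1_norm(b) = 0.07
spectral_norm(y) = 0.00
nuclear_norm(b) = 0.05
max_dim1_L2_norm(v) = 0.12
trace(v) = -0.09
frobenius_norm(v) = 0.15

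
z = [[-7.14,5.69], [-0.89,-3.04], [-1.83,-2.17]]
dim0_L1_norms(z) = [9.86, 10.9]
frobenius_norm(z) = 10.07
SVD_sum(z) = [[-6.85, 6.02], [1.01, -0.88], [0.04, -0.04]] + [[-0.29, -0.33], [-1.9, -2.16], [-1.87, -2.13]]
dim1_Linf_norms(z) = [7.14, 3.04, 2.17]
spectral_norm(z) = 9.22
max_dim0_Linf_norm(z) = 7.14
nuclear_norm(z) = 13.28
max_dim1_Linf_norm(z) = 7.14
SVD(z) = [[-0.99,  -0.11], [0.15,  -0.71], [0.01,  -0.70]] @ diag([9.217215046574612, 4.060806174295759]) @ [[0.75, -0.66], [0.66, 0.75]]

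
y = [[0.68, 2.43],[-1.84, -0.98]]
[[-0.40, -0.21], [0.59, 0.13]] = y@[[-0.27, -0.03], [-0.09, -0.08]]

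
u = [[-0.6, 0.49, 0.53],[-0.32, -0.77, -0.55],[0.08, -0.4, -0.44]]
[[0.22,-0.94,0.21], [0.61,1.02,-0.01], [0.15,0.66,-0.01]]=u@[[-0.8, 0.27, -0.38], [-0.34, -1.16, 0.59], [-0.17, -0.39, -0.58]]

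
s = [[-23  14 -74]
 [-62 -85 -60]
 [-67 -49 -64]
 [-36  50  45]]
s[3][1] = 50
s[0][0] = -23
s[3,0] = -36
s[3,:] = [-36, 50, 45]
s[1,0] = -62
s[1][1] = -85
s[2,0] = -67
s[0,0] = -23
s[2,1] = -49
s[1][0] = -62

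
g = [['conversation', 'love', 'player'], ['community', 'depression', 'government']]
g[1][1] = 'depression'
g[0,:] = ['conversation', 'love', 'player']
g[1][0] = 'community'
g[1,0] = 'community'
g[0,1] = 'love'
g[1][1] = 'depression'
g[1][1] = 'depression'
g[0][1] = 'love'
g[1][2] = 'government'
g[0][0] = 'conversation'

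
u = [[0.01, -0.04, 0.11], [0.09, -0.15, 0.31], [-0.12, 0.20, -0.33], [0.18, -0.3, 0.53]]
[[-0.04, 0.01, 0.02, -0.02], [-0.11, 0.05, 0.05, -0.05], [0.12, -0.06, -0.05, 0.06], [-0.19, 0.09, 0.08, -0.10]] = u @ [[0.02, 0.36, -0.17, 0.03],  [0.12, 0.12, -0.13, 0.07],  [-0.29, 0.12, 0.14, -0.15]]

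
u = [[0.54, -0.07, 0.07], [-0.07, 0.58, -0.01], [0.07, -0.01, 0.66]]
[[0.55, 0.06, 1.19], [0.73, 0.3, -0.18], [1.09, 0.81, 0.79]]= u @ [[0.99, 0.02, 2.08], [1.4, 0.54, -0.04], [1.57, 1.24, 0.97]]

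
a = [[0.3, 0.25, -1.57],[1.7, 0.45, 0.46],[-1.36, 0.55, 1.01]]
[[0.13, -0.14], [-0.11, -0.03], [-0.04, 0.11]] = a @ [[-0.04,-0.03], [-0.01,-0.03], [-0.09,0.08]]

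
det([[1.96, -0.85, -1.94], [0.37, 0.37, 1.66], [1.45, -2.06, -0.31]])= 6.854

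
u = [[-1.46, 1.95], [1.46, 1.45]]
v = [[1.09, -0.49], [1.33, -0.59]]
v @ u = [[-2.31,1.42], [-2.8,1.74]]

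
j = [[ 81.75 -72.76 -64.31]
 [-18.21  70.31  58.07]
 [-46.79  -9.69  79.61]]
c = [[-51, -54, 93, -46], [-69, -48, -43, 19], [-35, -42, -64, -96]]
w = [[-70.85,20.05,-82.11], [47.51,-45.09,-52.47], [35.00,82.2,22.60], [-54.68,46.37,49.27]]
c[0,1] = -54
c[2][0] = -35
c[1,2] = -43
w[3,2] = 49.27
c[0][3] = -46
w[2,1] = 82.2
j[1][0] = -18.21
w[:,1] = [20.05, -45.09, 82.2, 46.37]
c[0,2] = 93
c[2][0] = -35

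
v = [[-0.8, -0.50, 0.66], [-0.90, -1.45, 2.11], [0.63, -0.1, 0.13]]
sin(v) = [[-0.38, -0.21, 0.25], [0.04, -0.81, 1.2], [0.55, -0.16, 0.21]]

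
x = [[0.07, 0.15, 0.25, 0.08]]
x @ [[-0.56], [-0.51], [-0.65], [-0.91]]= [[-0.35]]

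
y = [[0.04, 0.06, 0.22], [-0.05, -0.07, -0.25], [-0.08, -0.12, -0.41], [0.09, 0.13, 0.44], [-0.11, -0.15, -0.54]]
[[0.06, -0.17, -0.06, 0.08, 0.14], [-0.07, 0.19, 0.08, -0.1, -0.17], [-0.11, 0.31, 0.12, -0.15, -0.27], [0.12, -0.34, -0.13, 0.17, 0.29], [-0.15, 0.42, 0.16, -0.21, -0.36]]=y @ [[0.22, -0.54, -0.37, 0.37, 0.74], [-0.45, 0.04, 0.05, -0.33, -0.81], [0.35, -0.67, -0.24, 0.40, 0.74]]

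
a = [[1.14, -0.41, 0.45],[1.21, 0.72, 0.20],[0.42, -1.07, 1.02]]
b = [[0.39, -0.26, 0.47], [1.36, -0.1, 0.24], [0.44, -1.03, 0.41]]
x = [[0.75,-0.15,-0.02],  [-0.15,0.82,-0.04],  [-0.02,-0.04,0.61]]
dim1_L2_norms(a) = [1.29, 1.42, 1.54]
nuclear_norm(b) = 2.89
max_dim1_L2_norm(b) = 1.38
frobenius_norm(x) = 1.29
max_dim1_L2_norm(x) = 0.83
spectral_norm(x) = 0.94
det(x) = 0.36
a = b + x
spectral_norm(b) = 1.69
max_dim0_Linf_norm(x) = 0.82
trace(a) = 2.88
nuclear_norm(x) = 2.18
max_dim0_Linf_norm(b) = 1.36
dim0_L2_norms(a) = [1.71, 1.35, 1.13]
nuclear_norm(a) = 3.72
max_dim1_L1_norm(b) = 1.88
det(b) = -0.44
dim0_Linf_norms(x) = [0.75, 0.82, 0.61]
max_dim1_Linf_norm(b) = 1.36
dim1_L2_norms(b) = [0.66, 1.38, 1.19]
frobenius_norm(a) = 2.46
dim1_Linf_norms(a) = [1.14, 1.21, 1.07]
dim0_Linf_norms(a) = [1.21, 1.07, 1.02]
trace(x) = 2.18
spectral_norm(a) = 1.94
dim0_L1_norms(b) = [2.19, 1.39, 1.12]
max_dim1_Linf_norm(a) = 1.21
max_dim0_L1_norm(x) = 1.01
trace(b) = 0.70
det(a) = 0.83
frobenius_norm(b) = 1.94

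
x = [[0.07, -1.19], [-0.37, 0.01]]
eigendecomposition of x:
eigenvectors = [[0.88, 0.86], [-0.47, 0.5]]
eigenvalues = [0.7, -0.62]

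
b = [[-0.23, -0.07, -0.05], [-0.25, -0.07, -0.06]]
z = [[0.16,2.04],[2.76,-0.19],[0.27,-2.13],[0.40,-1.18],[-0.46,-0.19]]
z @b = [[-0.55, -0.15, -0.13], [-0.59, -0.18, -0.13], [0.47, 0.13, 0.11], [0.2, 0.05, 0.05], [0.15, 0.05, 0.03]]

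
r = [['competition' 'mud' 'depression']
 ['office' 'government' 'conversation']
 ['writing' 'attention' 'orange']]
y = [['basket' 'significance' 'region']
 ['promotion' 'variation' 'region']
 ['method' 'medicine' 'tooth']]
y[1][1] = 'variation'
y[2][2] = 'tooth'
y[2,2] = 'tooth'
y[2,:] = ['method', 'medicine', 'tooth']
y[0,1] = 'significance'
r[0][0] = 'competition'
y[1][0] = 'promotion'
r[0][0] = 'competition'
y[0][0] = 'basket'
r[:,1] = ['mud', 'government', 'attention']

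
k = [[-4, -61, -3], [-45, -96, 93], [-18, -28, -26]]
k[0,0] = -4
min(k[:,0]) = -45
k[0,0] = -4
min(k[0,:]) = -61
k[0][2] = -3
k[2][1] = -28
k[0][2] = -3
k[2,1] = -28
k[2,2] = -26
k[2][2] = -26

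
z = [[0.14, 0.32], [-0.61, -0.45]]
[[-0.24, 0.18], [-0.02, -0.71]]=z@[[0.88,1.10], [-1.14,0.08]]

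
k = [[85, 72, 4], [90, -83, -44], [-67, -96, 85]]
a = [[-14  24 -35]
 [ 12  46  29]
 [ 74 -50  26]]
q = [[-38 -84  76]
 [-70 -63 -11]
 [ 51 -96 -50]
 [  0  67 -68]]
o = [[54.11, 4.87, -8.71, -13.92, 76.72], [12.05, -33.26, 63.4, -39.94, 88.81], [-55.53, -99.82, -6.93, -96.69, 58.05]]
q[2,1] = -96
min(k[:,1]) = -96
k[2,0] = -67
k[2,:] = [-67, -96, 85]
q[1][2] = -11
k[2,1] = -96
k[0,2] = 4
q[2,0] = 51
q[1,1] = -63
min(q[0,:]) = -84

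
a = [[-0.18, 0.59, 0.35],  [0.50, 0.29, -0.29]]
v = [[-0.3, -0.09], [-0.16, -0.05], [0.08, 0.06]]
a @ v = [[-0.01,0.01], [-0.22,-0.08]]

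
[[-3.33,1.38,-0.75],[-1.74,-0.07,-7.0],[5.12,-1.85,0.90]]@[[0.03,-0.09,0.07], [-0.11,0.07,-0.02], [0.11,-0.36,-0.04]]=[[-0.33, 0.67, -0.23], [-0.81, 2.67, 0.16], [0.46, -0.91, 0.36]]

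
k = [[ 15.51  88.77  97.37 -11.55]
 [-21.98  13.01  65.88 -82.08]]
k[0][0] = 15.51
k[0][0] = 15.51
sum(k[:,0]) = -6.470000000000001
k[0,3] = -11.55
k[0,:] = [15.51, 88.77, 97.37, -11.55]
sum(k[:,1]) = 101.78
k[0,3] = -11.55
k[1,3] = -82.08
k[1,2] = 65.88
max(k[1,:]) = 65.88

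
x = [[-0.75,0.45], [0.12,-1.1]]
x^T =[[-0.75, 0.12],[0.45, -1.10]]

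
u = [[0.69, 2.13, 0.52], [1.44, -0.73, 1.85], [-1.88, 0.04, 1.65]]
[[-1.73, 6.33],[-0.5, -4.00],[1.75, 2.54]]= u @ [[-0.82, -1.2], [-0.58, 3.34], [0.14, 0.09]]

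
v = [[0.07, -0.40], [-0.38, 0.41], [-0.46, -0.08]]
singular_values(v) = [0.7, 0.45]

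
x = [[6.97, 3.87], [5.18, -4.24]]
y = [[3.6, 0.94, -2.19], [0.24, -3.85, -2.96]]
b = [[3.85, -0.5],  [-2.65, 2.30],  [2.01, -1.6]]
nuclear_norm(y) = 9.14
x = y @ b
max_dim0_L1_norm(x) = 12.15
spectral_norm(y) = 5.06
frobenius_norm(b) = 5.83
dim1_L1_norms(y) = [6.73, 7.05]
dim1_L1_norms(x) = [10.84, 9.42]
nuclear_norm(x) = 14.41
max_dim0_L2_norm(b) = 5.09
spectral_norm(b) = 5.60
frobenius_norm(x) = 10.41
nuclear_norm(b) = 7.23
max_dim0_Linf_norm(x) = 6.97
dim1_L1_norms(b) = [4.35, 4.95, 3.61]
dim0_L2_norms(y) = [3.61, 3.96, 3.68]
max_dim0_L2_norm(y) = 3.96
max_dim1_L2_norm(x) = 7.97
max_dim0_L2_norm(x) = 8.68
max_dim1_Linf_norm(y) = 3.85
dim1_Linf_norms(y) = [3.6, 3.85]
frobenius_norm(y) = 6.50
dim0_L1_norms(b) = [8.51, 4.4]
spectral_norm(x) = 8.72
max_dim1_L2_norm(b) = 3.88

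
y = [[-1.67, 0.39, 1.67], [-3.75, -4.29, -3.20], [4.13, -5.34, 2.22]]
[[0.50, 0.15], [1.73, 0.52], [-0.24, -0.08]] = y @ [[-0.3,-0.09], [-0.17,-0.05], [0.04,0.01]]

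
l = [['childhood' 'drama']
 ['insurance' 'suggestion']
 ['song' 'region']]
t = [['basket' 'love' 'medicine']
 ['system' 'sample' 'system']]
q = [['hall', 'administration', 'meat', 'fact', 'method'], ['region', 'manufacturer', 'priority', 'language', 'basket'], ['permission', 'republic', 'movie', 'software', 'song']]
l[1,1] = 'suggestion'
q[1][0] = 'region'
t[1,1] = 'sample'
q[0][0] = 'hall'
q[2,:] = ['permission', 'republic', 'movie', 'software', 'song']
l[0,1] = 'drama'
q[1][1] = 'manufacturer'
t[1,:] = ['system', 'sample', 'system']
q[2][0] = 'permission'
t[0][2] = 'medicine'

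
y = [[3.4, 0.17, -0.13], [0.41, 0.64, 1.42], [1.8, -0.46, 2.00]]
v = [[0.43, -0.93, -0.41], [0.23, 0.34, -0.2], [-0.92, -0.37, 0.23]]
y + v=[[3.83, -0.76, -0.54],[0.64, 0.98, 1.22],[0.88, -0.83, 2.23]]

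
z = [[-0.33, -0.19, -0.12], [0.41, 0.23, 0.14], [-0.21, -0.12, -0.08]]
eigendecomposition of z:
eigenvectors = [[0.58+0.00j, (-0.38+0.08j), -0.38-0.08j], [(-0.72+0j), (0.84+0j), 0.84-0.00j], [(0.38+0j), -0.31-0.20j, -0.31+0.20j]]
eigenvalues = [(-0.17+0j), (-0+0.01j), (-0-0.01j)]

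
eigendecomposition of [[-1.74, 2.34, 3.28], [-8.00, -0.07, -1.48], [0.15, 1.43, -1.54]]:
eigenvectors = [[(0.01+0.46j), 0.01-0.46j, -0.38+0.00j],  [(-0.85+0j), -0.85-0.00j, -0.67+0.00j],  [-0.06+0.24j, -0.06-0.24j, 0.64+0.00j]]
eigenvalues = [(-0.11+4.75j), (-0.11-4.75j), (-3.13+0j)]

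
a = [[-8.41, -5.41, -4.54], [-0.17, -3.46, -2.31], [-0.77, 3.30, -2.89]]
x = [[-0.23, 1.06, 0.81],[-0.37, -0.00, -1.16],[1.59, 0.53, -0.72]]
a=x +[[-8.18, -6.47, -5.35], [0.20, -3.46, -1.15], [-2.36, 2.77, -2.17]]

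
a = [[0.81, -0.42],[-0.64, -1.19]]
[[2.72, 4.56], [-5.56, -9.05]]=a @[[4.52,7.49], [2.24,3.58]]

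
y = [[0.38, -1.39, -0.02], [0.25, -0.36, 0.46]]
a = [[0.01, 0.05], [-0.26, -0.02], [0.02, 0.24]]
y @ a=[[0.36, 0.04], [0.11, 0.13]]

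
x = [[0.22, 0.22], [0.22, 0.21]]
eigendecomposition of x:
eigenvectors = [[0.72, -0.70], [0.7, 0.72]]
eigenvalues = [0.44, -0.01]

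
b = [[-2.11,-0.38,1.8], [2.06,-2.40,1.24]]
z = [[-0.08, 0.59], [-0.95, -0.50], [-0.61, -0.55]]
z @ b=[[1.38, -1.39, 0.59], [0.97, 1.56, -2.33], [0.15, 1.55, -1.78]]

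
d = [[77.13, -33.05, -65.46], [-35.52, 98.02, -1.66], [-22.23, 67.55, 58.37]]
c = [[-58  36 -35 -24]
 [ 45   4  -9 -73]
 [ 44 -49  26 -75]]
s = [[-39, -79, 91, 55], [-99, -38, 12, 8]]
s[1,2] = 12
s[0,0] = -39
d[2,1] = 67.55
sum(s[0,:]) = 28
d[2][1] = 67.55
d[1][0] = -35.52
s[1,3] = 8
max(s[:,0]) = -39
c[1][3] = -73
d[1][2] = -1.66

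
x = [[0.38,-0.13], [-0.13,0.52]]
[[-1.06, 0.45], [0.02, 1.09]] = x@[[-3.05, 2.08],[-0.73, 2.61]]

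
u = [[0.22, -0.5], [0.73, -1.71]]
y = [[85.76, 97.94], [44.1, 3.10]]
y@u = [[90.36,-210.36],  [11.96,-27.35]]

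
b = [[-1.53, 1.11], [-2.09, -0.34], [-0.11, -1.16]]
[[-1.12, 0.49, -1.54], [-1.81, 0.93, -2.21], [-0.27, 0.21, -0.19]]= b@ [[0.84, -0.42, 1.05], [0.15, -0.14, 0.06]]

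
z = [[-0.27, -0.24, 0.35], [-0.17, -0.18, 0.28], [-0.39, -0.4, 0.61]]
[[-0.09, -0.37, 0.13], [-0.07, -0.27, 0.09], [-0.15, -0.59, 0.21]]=z@ [[0.23, 0.81, -0.05], [-0.89, -0.63, -0.79], [-0.69, -0.86, -0.21]]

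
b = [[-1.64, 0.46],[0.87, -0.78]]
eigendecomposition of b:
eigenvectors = [[-0.81,-0.36], [0.59,-0.93]]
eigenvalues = [-1.97, -0.45]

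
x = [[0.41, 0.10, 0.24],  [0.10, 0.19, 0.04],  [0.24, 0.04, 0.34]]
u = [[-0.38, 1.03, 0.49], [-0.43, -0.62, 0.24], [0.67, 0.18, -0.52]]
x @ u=[[-0.04,0.40,0.10],[-0.09,-0.01,0.07],[0.12,0.28,-0.05]]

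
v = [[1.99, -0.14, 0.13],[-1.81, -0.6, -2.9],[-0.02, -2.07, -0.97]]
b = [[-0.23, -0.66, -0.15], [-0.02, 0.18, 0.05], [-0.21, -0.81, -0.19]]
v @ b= [[-0.48,-1.44,-0.33], [1.04,3.44,0.79], [0.25,0.43,0.08]]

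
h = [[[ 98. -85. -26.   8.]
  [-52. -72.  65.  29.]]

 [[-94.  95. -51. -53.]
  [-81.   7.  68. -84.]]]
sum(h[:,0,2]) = -77.0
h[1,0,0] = -94.0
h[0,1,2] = 65.0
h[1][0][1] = 95.0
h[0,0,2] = -26.0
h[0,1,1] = -72.0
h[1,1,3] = -84.0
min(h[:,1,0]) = -81.0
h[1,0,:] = [-94.0, 95.0, -51.0, -53.0]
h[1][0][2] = -51.0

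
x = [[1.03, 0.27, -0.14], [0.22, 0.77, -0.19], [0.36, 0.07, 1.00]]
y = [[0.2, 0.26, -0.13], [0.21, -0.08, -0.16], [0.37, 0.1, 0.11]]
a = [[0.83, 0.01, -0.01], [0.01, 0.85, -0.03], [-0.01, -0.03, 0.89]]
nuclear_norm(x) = 2.87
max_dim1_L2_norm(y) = 0.4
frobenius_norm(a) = 1.49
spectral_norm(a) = 0.91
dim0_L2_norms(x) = [1.11, 0.82, 1.03]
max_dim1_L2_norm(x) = 1.07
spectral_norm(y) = 0.50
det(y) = -0.03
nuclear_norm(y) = 0.96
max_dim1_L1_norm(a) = 0.93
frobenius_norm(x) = 1.72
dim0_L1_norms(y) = [0.78, 0.44, 0.4]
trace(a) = 2.57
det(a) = 0.63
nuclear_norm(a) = 2.57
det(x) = 0.77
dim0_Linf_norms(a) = [0.83, 0.85, 0.89]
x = a + y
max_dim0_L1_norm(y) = 0.78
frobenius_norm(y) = 0.60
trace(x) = 2.80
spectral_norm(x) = 1.24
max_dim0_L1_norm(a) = 0.93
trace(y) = 0.23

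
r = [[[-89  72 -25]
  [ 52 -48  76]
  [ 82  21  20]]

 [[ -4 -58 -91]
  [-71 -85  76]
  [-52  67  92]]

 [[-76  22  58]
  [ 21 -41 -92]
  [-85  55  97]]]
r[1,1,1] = -85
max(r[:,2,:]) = 97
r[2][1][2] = -92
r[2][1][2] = -92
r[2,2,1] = 55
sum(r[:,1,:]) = -112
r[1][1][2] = 76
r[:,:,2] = [[-25, 76, 20], [-91, 76, 92], [58, -92, 97]]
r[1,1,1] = -85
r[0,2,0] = 82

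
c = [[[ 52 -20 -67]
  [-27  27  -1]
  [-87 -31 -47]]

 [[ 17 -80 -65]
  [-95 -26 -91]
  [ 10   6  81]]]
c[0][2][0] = -87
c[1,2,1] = 6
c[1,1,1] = -26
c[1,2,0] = 10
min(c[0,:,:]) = -87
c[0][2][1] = -31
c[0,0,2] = -67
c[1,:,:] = [[17, -80, -65], [-95, -26, -91], [10, 6, 81]]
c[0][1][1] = 27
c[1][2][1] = 6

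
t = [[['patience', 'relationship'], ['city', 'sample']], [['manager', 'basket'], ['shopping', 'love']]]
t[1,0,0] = 'manager'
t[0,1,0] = 'city'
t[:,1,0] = ['city', 'shopping']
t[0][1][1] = 'sample'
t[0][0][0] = 'patience'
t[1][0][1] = 'basket'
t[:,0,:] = [['patience', 'relationship'], ['manager', 'basket']]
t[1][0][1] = 'basket'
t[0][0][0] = 'patience'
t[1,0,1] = 'basket'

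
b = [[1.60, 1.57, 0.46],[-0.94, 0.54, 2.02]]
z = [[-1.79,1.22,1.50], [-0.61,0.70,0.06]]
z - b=[[-3.39, -0.35, 1.04],[0.33, 0.16, -1.96]]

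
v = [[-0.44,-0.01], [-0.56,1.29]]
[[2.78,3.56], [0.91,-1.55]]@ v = [[-3.22,4.56], [0.47,-2.01]]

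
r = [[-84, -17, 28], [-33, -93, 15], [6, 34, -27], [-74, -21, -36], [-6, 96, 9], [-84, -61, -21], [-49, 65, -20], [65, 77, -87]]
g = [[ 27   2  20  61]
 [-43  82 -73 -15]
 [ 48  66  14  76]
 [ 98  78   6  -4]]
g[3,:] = [98, 78, 6, -4]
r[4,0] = -6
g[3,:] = [98, 78, 6, -4]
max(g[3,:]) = 98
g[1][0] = -43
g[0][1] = 2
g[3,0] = 98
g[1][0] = -43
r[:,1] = [-17, -93, 34, -21, 96, -61, 65, 77]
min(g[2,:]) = 14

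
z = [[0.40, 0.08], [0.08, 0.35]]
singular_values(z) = [0.46, 0.29]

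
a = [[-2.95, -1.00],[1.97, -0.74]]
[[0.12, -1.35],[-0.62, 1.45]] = a@[[-0.17, 0.59], [0.38, -0.39]]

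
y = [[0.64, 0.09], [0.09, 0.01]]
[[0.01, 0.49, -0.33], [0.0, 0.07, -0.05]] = y@ [[0.04,  0.85,  -0.62], [-0.15,  -0.65,  0.74]]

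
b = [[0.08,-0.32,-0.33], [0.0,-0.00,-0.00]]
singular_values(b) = [0.47, -0.0]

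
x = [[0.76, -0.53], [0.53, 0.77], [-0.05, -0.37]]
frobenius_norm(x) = 1.37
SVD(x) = [[0.40, 0.9],[-0.84, 0.44],[0.37, 0.01]] @ diag([1.0071706623707224, 0.9259088815103351]) @ [[-0.15, -0.99],[0.99, -0.15]]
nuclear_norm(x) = 1.93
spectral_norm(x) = 1.01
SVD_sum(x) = [[-0.06, -0.40],[0.13, 0.83],[-0.06, -0.37]] + [[0.82, -0.13], [0.40, -0.06], [0.01, -0.00]]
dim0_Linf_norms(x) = [0.76, 0.77]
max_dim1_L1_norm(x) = 1.3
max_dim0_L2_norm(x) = 1.01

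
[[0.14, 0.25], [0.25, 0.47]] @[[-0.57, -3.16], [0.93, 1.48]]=[[0.15, -0.07], [0.29, -0.09]]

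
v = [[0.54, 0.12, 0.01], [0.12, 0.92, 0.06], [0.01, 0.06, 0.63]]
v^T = [[0.54, 0.12, 0.01],[0.12, 0.92, 0.06],[0.01, 0.06, 0.63]]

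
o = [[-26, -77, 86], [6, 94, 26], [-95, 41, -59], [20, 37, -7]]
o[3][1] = 37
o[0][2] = 86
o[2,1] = 41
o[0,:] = [-26, -77, 86]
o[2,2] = -59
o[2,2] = -59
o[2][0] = -95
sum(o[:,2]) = 46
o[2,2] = -59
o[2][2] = -59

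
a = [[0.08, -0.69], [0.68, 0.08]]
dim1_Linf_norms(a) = [0.69, 0.68]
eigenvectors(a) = [[0.71+0.00j, 0.71-0.00j], [0.00-0.70j, 0.7j]]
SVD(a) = [[-1.00, 0.06], [0.06, 1.00]] @ diag([0.694655711206686, 0.6846557112066862]) @ [[-0.06, 1.0], [1.00, 0.06]]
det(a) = 0.48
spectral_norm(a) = 0.69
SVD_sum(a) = [[0.04, -0.69], [-0.0, 0.04]] + [[0.04,0.00], [0.68,0.04]]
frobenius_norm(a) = 0.98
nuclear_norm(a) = 1.38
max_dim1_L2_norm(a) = 0.69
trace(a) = 0.16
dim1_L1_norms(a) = [0.77, 0.76]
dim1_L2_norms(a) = [0.69, 0.68]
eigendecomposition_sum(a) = [[0.04+0.34j, (-0.34+0.04j)], [(0.34-0.04j), 0.04+0.34j]] + [[(0.04-0.34j),-0.34-0.04j], [0.34+0.04j,(0.04-0.34j)]]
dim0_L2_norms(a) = [0.68, 0.69]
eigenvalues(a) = [(0.08+0.68j), (0.08-0.68j)]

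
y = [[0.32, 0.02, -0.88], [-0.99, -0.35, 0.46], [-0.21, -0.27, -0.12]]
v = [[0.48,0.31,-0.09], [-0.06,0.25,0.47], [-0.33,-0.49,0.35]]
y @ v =[[0.44, 0.54, -0.33], [-0.61, -0.62, 0.09], [-0.04, -0.07, -0.15]]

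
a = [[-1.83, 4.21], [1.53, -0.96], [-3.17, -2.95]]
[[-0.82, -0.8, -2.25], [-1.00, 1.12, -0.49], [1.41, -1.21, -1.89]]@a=[[7.41,3.95],[5.10,-3.84],[1.56,12.67]]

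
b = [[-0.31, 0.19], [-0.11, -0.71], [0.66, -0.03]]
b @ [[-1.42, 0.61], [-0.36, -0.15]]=[[0.37, -0.22], [0.41, 0.04], [-0.93, 0.41]]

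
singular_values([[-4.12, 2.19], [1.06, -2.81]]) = [5.26, 1.76]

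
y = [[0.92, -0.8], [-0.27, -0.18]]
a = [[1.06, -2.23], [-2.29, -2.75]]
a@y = [[1.58, -0.45], [-1.36, 2.33]]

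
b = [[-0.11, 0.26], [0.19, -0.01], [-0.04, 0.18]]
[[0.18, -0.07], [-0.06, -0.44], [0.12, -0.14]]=b @ [[-0.29, -2.36], [0.58, -1.28]]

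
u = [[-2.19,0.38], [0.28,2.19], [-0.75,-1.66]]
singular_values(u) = [2.84, 2.25]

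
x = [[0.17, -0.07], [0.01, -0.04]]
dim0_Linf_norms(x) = [0.17, 0.07]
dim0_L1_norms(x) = [0.18, 0.11]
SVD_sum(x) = [[0.17, -0.07], [0.02, -0.01]] + [[0.0, 0.00], [-0.01, -0.03]]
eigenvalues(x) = [0.17, -0.04]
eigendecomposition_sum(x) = [[0.17, -0.06], [0.01, -0.00]] + [[0.0, -0.01], [0.0, -0.04]]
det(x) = -0.01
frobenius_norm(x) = 0.19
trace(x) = 0.13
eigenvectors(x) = [[1.0, 0.32], [0.05, 0.95]]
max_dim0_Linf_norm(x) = 0.17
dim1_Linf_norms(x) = [0.17, 0.04]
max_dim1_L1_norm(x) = 0.24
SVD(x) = [[-0.99, -0.14], [-0.14, 0.99]] @ diag([0.18552333595157652, 0.03287996072683903]) @ [[-0.92, 0.40], [-0.40, -0.92]]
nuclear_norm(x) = 0.22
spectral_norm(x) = 0.19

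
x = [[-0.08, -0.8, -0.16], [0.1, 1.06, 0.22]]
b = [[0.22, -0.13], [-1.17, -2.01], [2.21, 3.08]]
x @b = [[0.56, 1.13], [-0.73, -1.47]]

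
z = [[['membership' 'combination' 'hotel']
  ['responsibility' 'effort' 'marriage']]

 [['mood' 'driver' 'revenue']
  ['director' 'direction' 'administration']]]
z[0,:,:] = [['membership', 'combination', 'hotel'], ['responsibility', 'effort', 'marriage']]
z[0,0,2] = 'hotel'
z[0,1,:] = ['responsibility', 'effort', 'marriage']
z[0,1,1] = 'effort'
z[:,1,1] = ['effort', 'direction']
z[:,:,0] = [['membership', 'responsibility'], ['mood', 'director']]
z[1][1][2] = 'administration'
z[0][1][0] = 'responsibility'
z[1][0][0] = 'mood'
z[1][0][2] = 'revenue'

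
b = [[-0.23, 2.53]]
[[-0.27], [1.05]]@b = [[0.06, -0.68],[-0.24, 2.66]]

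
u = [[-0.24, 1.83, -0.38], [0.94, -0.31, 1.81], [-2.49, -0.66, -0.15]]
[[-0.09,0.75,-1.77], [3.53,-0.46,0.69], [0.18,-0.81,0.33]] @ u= [[5.13, 0.77, 1.66], [-3.00, 6.15, -2.28], [-1.63, 0.36, -1.58]]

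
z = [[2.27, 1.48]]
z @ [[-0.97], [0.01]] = [[-2.19]]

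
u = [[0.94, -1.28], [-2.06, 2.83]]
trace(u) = 3.77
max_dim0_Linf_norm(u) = 2.83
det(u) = 0.02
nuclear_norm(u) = 3.85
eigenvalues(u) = [0.01, 3.76]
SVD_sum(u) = [[0.94, -1.28], [-2.06, 2.83]] + [[0.00, 0.0], [0.00, 0.0]]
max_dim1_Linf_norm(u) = 2.83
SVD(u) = [[-0.41, 0.91],[0.91, 0.41]] @ diag([3.843756357881489, 0.006087794808331133]) @ [[-0.59, 0.81],[0.81, 0.59]]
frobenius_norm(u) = 3.84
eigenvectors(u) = [[-0.81,  0.41], [-0.59,  -0.91]]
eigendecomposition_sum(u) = [[0.0, 0.0], [0.00, 0.0]] + [[0.94, -1.28],[-2.06, 2.83]]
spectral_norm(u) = 3.84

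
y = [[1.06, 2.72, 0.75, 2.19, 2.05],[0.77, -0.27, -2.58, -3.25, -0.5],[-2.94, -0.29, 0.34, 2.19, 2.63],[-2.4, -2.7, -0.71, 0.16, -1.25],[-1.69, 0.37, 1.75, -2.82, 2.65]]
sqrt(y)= [[1.36+0.39j, 1.22+0.03j, 1.05-0.26j, (0.48+0.44j), (0.21+0.15j)], [0.27-0.49j, (0.62-0.03j), (-1.69+0.32j), (-0.11-0.56j), 0.48-0.19j], [(-0.19-0.02j), 0.65-0.00j, 1.22+0.01j, 1.66-0.03j, 0.97-0.01j], [(-0.99+0.05j), (-0.75+0j), -0.38-0.03j, 1.02+0.06j, -0.12+0.02j], [(-1+0.35j), (0.01+0.02j), (0.81-0.23j), (-1.43+0.39j), 1.40+0.13j]]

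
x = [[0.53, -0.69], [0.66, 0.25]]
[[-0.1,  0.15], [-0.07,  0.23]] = x@[[-0.12, 0.33], [0.05, 0.04]]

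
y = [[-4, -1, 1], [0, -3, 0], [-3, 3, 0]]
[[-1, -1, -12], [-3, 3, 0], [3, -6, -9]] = y@[[0, 1, 3], [1, -1, 0], [0, 2, 0]]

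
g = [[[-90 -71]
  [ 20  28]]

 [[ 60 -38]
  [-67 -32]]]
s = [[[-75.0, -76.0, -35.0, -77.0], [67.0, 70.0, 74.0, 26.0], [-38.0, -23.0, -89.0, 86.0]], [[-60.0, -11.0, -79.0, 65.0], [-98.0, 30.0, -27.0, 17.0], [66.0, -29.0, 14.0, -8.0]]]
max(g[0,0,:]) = -71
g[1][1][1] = -32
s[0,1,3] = 26.0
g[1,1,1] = -32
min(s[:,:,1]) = -76.0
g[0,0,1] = -71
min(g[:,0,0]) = -90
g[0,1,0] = 20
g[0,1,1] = 28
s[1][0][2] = -79.0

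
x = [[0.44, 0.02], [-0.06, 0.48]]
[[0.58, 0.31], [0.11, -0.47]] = x@[[1.30, 0.75],[0.39, -0.88]]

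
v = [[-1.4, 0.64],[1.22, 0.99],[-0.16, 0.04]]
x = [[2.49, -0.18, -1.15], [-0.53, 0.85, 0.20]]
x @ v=[[-3.52, 1.37],[1.75, 0.51]]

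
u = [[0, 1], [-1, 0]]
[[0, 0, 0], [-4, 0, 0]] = u @ [[4, 0, 0], [0, 0, 0]]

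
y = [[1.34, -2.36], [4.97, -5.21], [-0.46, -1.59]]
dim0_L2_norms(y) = [5.17, 5.94]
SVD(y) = [[-0.34, 0.34], [-0.93, -0.24], [-0.12, 0.91]] @ diag([7.721348819751356, 1.526653989522293]) @ [[-0.65, 0.76], [-0.76, -0.65]]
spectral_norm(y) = 7.72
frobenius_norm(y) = 7.87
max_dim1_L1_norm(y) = 10.18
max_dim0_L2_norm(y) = 5.94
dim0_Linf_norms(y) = [4.97, 5.21]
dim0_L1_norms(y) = [6.77, 9.16]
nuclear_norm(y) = 9.25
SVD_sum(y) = [[1.74, -2.02], [4.69, -5.45], [0.59, -0.69]] + [[-0.40, -0.34], [0.28, 0.24], [-1.05, -0.9]]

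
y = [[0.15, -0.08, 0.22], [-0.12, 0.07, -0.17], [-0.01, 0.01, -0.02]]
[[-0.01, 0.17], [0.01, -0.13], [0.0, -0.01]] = y @ [[-0.01, 0.51],[0.00, 0.21],[-0.04, 0.49]]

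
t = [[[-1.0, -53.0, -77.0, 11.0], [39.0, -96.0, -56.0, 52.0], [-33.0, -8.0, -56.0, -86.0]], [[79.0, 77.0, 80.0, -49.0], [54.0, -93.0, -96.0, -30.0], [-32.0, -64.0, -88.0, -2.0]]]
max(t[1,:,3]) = -2.0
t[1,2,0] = -32.0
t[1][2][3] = -2.0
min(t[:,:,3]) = -86.0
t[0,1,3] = 52.0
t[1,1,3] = -30.0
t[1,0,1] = 77.0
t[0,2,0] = -33.0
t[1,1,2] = -96.0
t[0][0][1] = -53.0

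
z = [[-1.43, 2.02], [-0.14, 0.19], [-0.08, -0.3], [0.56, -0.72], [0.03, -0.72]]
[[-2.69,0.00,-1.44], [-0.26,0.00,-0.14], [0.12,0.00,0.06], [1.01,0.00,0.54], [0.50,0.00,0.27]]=z @ [[0.95, -0.00, 0.51],[-0.66, 0.00, -0.35]]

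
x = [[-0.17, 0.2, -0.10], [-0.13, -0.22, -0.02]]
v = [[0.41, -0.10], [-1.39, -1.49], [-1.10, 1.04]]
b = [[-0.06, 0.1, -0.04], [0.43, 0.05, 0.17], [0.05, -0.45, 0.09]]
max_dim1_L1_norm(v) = 2.88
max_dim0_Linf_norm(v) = 1.49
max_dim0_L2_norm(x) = 0.3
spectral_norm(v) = 2.05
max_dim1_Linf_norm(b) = 0.45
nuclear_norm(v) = 3.61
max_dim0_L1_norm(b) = 0.6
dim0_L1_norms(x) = [0.3, 0.42, 0.12]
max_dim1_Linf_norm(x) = 0.22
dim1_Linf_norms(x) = [0.2, 0.22]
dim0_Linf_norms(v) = [1.39, 1.49]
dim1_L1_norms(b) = [0.2, 0.65, 0.59]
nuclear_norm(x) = 0.53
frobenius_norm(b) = 0.67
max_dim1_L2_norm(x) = 0.28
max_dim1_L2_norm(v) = 2.04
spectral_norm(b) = 0.49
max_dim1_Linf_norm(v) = 1.49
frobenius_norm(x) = 0.38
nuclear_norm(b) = 0.94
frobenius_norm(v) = 2.57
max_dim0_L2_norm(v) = 1.82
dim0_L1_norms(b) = [0.54, 0.6, 0.3]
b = v @ x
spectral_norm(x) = 0.31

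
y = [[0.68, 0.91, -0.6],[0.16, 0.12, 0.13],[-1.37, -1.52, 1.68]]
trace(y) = 2.48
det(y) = -0.09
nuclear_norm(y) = 3.35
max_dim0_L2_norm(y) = 1.79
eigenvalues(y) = [2.16, -0.1, 0.42]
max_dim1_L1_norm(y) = 4.57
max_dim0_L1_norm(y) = 2.55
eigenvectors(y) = [[-0.36, -0.78, 0.23], [0.03, 0.62, 0.49], [0.93, -0.07, 0.84]]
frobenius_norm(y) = 2.95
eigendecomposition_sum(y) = [[0.64,0.74,-0.61], [-0.06,-0.06,0.05], [-1.67,-1.92,1.58]] + [[-0.05, 0.06, -0.02], [0.04, -0.05, 0.02], [-0.0, 0.01, -0.00]] + [[0.08, 0.11, 0.03],  [0.18, 0.23, 0.06],  [0.31, 0.4, 0.1]]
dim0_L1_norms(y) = [2.21, 2.55, 2.41]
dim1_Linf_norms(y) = [0.91, 0.16, 1.68]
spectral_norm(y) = 2.93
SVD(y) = [[-0.43, -0.66, 0.61],[-0.03, -0.67, -0.74],[0.9, -0.34, 0.27]] @ diag([2.933375969095042, 0.32208927537781024, 0.09308019457606036]) @ [[-0.52, -0.60, 0.60],  [-0.3, -0.53, -0.79],  [-0.80, 0.59, -0.10]]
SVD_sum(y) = [[0.66, 0.76, -0.76], [0.04, 0.05, -0.05], [-1.38, -1.59, 1.6]] + [[0.06,0.11,0.17], [0.06,0.11,0.17], [0.03,0.06,0.09]] + [[-0.05, 0.03, -0.01],[0.06, -0.04, 0.01],[-0.02, 0.01, -0.0]]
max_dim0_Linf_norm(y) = 1.68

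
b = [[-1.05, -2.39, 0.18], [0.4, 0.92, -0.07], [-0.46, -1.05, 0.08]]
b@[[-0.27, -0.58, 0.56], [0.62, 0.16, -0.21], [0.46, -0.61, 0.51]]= [[-1.12,0.12,0.01], [0.43,-0.04,-0.0], [-0.49,0.05,0.0]]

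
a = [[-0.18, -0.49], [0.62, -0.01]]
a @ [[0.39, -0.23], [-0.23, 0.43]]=[[0.04, -0.17], [0.24, -0.15]]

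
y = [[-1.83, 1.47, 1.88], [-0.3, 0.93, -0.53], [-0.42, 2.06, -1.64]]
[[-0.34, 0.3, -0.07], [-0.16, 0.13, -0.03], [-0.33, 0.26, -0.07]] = y @ [[0.13, -0.11, 0.03], [-0.11, 0.09, -0.02], [0.03, -0.02, 0.01]]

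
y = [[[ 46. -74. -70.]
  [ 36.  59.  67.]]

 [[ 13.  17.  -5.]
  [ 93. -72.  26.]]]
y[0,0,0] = 46.0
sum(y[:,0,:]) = -73.0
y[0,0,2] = -70.0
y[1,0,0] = 13.0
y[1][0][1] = 17.0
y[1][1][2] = 26.0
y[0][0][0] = 46.0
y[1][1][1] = -72.0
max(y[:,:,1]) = 59.0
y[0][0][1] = -74.0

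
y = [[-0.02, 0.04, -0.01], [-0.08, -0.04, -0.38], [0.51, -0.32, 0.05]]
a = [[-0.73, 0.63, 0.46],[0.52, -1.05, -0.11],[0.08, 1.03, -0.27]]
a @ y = [[0.20, -0.2, -0.21], [0.02, 0.1, 0.39], [-0.22, 0.05, -0.41]]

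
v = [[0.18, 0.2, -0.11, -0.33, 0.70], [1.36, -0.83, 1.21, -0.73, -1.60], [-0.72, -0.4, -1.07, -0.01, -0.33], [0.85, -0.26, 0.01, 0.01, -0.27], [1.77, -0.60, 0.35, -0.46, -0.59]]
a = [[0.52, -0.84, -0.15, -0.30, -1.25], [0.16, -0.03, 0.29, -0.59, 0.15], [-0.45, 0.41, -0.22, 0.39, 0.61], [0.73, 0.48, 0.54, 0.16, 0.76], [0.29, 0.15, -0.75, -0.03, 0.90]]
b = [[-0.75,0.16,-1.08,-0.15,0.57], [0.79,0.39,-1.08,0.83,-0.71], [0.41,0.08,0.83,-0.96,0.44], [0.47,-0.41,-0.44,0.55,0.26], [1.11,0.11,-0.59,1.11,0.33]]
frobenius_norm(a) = 2.69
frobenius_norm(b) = 3.33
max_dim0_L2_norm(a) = 1.83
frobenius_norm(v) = 3.84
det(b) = 1.13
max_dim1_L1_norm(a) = 3.06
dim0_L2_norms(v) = [2.5, 1.15, 1.66, 0.92, 1.89]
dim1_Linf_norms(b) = [1.08, 1.08, 0.96, 0.55, 1.11]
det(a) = 0.01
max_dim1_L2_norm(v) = 2.66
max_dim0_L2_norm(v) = 2.5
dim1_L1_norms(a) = [3.06, 1.22, 2.08, 2.67, 2.12]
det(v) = 0.02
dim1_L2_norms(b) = [1.45, 1.77, 1.41, 0.98, 1.71]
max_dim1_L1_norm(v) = 5.73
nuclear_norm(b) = 6.36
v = b @ a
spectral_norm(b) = 2.59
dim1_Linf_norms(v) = [0.7, 1.6, 1.07, 0.85, 1.77]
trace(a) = 1.33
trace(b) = 1.35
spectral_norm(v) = 3.39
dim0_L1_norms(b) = [3.53, 1.15, 4.02, 3.6, 2.31]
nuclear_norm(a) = 4.88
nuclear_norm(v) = 6.32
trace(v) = -2.30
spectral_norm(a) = 2.13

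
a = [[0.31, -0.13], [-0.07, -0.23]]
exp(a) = [[1.37, -0.14],[-0.07, 0.80]]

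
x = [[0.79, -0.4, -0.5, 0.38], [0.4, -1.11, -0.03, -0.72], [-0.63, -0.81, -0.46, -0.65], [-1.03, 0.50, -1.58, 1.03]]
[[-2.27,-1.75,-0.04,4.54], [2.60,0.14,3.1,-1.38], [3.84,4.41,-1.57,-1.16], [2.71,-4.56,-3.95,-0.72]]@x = [[-7.14, 5.15, -5.97, 5.10], [1.58, -4.4, -0.55, -2.55], [6.98, -5.74, 0.50, -1.89], [3.55, 6.82, 1.74, 6.14]]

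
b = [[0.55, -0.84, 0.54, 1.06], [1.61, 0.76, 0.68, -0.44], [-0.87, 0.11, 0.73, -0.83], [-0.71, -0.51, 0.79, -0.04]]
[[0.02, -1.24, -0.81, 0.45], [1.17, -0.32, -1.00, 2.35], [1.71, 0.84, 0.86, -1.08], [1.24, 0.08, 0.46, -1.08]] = b@[[-0.06, -0.44, -0.52, 1.34], [-0.05, 0.28, -0.45, 0.22], [1.45, -0.15, -0.21, -0.02], [-0.73, -0.64, -0.74, -0.09]]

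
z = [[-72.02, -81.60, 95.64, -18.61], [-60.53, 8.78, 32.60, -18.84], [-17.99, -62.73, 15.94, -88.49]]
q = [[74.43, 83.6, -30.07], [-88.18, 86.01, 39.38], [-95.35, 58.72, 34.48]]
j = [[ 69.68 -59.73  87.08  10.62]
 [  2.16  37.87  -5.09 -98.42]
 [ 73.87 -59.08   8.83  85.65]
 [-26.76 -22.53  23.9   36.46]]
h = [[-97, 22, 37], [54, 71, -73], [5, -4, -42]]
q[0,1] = 83.6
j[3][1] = -22.53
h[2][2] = -42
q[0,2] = -30.07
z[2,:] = [-17.99, -62.73, 15.94, -88.49]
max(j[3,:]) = 36.46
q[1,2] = 39.38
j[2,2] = 8.83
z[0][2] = 95.64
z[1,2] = 32.6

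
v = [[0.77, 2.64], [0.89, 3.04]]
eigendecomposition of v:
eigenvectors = [[-0.96, -0.66],[0.28, -0.76]]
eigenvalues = [-0.0, 3.81]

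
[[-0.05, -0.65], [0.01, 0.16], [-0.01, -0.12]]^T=[[-0.05, 0.01, -0.01], [-0.65, 0.16, -0.12]]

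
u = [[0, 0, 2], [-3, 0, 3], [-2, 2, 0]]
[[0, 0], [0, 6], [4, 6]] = u@[[0, -2], [2, 1], [0, 0]]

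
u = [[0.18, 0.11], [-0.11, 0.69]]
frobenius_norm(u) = 0.73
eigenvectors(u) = [[-0.98,-0.22], [-0.22,-0.98]]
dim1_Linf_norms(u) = [0.18, 0.69]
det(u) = 0.14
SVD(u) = [[0.12, 0.99],[0.99, -0.12]] @ diag([0.7036925450684466, 0.1936925450684466]) @ [[-0.12, 0.99], [0.99, 0.12]]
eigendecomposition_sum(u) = [[0.22, -0.05],  [0.05, -0.01]] + [[-0.04,0.16], [-0.16,0.70]]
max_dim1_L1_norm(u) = 0.8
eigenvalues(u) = [0.2, 0.67]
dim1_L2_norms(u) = [0.21, 0.7]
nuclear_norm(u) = 0.90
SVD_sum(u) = [[-0.01,0.09], [-0.09,0.69]] + [[0.19, 0.02], [-0.02, -0.0]]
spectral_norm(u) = 0.70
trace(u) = 0.87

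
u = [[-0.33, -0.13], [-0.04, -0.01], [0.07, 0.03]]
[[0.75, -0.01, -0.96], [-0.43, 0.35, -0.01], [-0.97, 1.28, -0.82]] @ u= [[-0.31, -0.13], [0.13, 0.05], [0.21, 0.09]]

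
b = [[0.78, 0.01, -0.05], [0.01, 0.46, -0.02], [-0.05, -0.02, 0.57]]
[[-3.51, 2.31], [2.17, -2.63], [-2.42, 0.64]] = b @ [[-4.85, 3.11], [4.63, -5.73], [-4.51, 1.2]]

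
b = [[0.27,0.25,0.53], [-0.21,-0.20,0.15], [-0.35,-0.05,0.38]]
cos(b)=[[1.08, 0.0, -0.19], [0.03, 1.01, 0.04], [0.11, 0.05, 1.02]]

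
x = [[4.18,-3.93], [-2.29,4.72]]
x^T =[[4.18, -2.29], [-3.93, 4.72]]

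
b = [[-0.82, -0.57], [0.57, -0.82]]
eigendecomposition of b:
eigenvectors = [[0.71+0.00j, (0.71-0j)], [-0.71j, 0.00+0.71j]]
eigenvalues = [(-0.82+0.57j), (-0.82-0.57j)]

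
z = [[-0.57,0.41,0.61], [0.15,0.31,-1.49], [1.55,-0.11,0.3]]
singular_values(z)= [1.68, 1.63, 0.45]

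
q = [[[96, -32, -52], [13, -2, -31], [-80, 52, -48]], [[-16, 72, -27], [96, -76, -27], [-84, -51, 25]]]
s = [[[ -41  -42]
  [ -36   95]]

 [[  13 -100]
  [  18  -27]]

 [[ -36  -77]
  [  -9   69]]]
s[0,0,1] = -42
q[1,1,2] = -27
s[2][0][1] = -77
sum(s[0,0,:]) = -83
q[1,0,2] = -27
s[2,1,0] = -9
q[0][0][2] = -52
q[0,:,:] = [[96, -32, -52], [13, -2, -31], [-80, 52, -48]]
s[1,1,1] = -27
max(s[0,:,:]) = 95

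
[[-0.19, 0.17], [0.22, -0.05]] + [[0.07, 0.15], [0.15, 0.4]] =[[-0.12, 0.32], [0.37, 0.35]]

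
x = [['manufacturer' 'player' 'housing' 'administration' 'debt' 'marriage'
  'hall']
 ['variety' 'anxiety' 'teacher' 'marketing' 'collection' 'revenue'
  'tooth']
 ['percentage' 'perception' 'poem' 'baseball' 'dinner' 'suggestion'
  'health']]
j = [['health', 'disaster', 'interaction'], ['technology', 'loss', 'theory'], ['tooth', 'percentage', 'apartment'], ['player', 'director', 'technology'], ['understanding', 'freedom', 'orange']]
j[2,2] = 'apartment'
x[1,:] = ['variety', 'anxiety', 'teacher', 'marketing', 'collection', 'revenue', 'tooth']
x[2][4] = 'dinner'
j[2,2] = 'apartment'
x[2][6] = 'health'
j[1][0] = 'technology'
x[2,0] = 'percentage'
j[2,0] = 'tooth'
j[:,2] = ['interaction', 'theory', 'apartment', 'technology', 'orange']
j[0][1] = 'disaster'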